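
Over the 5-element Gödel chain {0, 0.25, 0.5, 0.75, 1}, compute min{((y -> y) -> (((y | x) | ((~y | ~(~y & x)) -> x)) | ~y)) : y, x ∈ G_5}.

The minimum is attained at y = 0.25, x = 0:
  (y -> y): 0.25 ≤ 0.25, so result = 1
  (y | x) = max(0.25, 0) = 0.25
  ~y: Gödel ¬ of 0.25 = 0 (operand ≠ 0)
  ~y: Gödel ¬ of 0.25 = 0 (operand ≠ 0)
  (~y & x) = min(0, 0) = 0
  ~(~y & x): Gödel ¬ of 0 = 1 (operand is 0)
  (~y | ~(~y & x)) = max(0, 1) = 1
  ((~y | ~(~y & x)) -> x): 1 > 0, so result = 0
  ((y | x) | ((~y | ~(~y & x)) -> x)) = max(0.25, 0) = 0.25
  ~y: Gödel ¬ of 0.25 = 0 (operand ≠ 0)
  (((y | x) | ((~y | ~(~y & x)) -> x)) | ~y) = max(0.25, 0) = 0.25
  ((y -> y) -> (((y | x) | ((~y | ~(~y & x)) -> x)) | ~y)): 1 > 0.25, so result = 0.25
Checking all 25 assignments confirms none give a value below 0.25.

0.25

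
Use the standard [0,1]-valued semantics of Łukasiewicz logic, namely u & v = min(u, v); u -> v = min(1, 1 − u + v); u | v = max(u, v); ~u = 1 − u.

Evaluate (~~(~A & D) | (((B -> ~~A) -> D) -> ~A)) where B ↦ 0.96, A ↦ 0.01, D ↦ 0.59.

0.99

~A: Łukasiewicz ¬ gives 1 − 0.01 = 0.99
(~A & D) = min(0.99, 0.59) = 0.59
~(~A & D): Łukasiewicz ¬ gives 1 − 0.59 = 0.41
~~(~A & D): Łukasiewicz ¬ gives 1 − 0.41 = 0.59
~A: Łukasiewicz ¬ gives 1 − 0.01 = 0.99
~~A: Łukasiewicz ¬ gives 1 − 0.99 = 0.01
(B -> ~~A): min(1, 1 − 0.96 + 0.01) = 0.05
((B -> ~~A) -> D): min(1, 1 − 0.05 + 0.59) = 1
~A: Łukasiewicz ¬ gives 1 − 0.01 = 0.99
(((B -> ~~A) -> D) -> ~A): min(1, 1 − 1 + 0.99) = 0.99
(~~(~A & D) | (((B -> ~~A) -> D) -> ~A)) = max(0.59, 0.99) = 0.99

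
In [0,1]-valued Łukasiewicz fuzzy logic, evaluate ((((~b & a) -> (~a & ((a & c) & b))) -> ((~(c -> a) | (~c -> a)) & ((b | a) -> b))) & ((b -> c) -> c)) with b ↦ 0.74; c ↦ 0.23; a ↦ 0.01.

0.24

~b: Łukasiewicz ¬ gives 1 − 0.74 = 0.26
(~b & a) = min(0.26, 0.01) = 0.01
~a: Łukasiewicz ¬ gives 1 − 0.01 = 0.99
(a & c) = min(0.01, 0.23) = 0.01
((a & c) & b) = min(0.01, 0.74) = 0.01
(~a & ((a & c) & b)) = min(0.99, 0.01) = 0.01
((~b & a) -> (~a & ((a & c) & b))): min(1, 1 − 0.01 + 0.01) = 1
(c -> a): min(1, 1 − 0.23 + 0.01) = 0.78
~(c -> a): Łukasiewicz ¬ gives 1 − 0.78 = 0.22
~c: Łukasiewicz ¬ gives 1 − 0.23 = 0.77
(~c -> a): min(1, 1 − 0.77 + 0.01) = 0.24
(~(c -> a) | (~c -> a)) = max(0.22, 0.24) = 0.24
(b | a) = max(0.74, 0.01) = 0.74
((b | a) -> b): min(1, 1 − 0.74 + 0.74) = 1
((~(c -> a) | (~c -> a)) & ((b | a) -> b)) = min(0.24, 1) = 0.24
(((~b & a) -> (~a & ((a & c) & b))) -> ((~(c -> a) | (~c -> a)) & ((b | a) -> b))): min(1, 1 − 1 + 0.24) = 0.24
(b -> c): min(1, 1 − 0.74 + 0.23) = 0.49
((b -> c) -> c): min(1, 1 − 0.49 + 0.23) = 0.74
((((~b & a) -> (~a & ((a & c) & b))) -> ((~(c -> a) | (~c -> a)) & ((b | a) -> b))) & ((b -> c) -> c)) = min(0.24, 0.74) = 0.24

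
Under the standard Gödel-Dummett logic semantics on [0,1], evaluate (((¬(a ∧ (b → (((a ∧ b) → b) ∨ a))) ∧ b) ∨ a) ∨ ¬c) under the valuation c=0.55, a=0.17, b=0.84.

0.17

(a ∧ b) = min(0.17, 0.84) = 0.17
((a ∧ b) → b): 0.17 ≤ 0.84, so result = 1
(((a ∧ b) → b) ∨ a) = max(1, 0.17) = 1
(b → (((a ∧ b) → b) ∨ a)): 0.84 ≤ 1, so result = 1
(a ∧ (b → (((a ∧ b) → b) ∨ a))) = min(0.17, 1) = 0.17
¬(a ∧ (b → (((a ∧ b) → b) ∨ a))): Gödel ¬ of 0.17 = 0 (operand ≠ 0)
(¬(a ∧ (b → (((a ∧ b) → b) ∨ a))) ∧ b) = min(0, 0.84) = 0
((¬(a ∧ (b → (((a ∧ b) → b) ∨ a))) ∧ b) ∨ a) = max(0, 0.17) = 0.17
¬c: Gödel ¬ of 0.55 = 0 (operand ≠ 0)
(((¬(a ∧ (b → (((a ∧ b) → b) ∨ a))) ∧ b) ∨ a) ∨ ¬c) = max(0.17, 0) = 0.17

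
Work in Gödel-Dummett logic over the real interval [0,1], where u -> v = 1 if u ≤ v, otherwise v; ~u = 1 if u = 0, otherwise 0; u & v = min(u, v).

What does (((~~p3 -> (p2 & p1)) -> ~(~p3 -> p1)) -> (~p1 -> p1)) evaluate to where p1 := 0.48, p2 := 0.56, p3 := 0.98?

~p3: Gödel ¬ of 0.98 = 0 (operand ≠ 0)
~~p3: Gödel ¬ of 0 = 1 (operand is 0)
(p2 & p1) = min(0.56, 0.48) = 0.48
(~~p3 -> (p2 & p1)): 1 > 0.48, so result = 0.48
~p3: Gödel ¬ of 0.98 = 0 (operand ≠ 0)
(~p3 -> p1): 0 ≤ 0.48, so result = 1
~(~p3 -> p1): Gödel ¬ of 1 = 0 (operand ≠ 0)
((~~p3 -> (p2 & p1)) -> ~(~p3 -> p1)): 0.48 > 0, so result = 0
~p1: Gödel ¬ of 0.48 = 0 (operand ≠ 0)
(~p1 -> p1): 0 ≤ 0.48, so result = 1
(((~~p3 -> (p2 & p1)) -> ~(~p3 -> p1)) -> (~p1 -> p1)): 0 ≤ 1, so result = 1

1.00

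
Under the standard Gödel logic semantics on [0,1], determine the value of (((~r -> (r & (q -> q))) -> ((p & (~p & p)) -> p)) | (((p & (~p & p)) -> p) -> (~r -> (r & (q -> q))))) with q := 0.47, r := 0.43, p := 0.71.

1.00

~r: Gödel ¬ of 0.43 = 0 (operand ≠ 0)
(q -> q): 0.47 ≤ 0.47, so result = 1
(r & (q -> q)) = min(0.43, 1) = 0.43
(~r -> (r & (q -> q))): 0 ≤ 0.43, so result = 1
~p: Gödel ¬ of 0.71 = 0 (operand ≠ 0)
(~p & p) = min(0, 0.71) = 0
(p & (~p & p)) = min(0.71, 0) = 0
((p & (~p & p)) -> p): 0 ≤ 0.71, so result = 1
((~r -> (r & (q -> q))) -> ((p & (~p & p)) -> p)): 1 ≤ 1, so result = 1
~p: Gödel ¬ of 0.71 = 0 (operand ≠ 0)
(~p & p) = min(0, 0.71) = 0
(p & (~p & p)) = min(0.71, 0) = 0
((p & (~p & p)) -> p): 0 ≤ 0.71, so result = 1
~r: Gödel ¬ of 0.43 = 0 (operand ≠ 0)
(q -> q): 0.47 ≤ 0.47, so result = 1
(r & (q -> q)) = min(0.43, 1) = 0.43
(~r -> (r & (q -> q))): 0 ≤ 0.43, so result = 1
(((p & (~p & p)) -> p) -> (~r -> (r & (q -> q)))): 1 ≤ 1, so result = 1
(((~r -> (r & (q -> q))) -> ((p & (~p & p)) -> p)) | (((p & (~p & p)) -> p) -> (~r -> (r & (q -> q))))) = max(1, 1) = 1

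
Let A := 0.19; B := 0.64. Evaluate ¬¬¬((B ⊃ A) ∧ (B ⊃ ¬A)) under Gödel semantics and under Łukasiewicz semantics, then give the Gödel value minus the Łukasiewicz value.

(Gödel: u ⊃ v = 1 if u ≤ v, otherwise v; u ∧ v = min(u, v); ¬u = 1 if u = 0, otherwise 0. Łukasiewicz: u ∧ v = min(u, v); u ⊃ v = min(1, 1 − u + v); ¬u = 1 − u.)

Gödel evaluation:
  (B ⊃ A): 0.64 > 0.19, so result = 0.19
  ¬A: Gödel ¬ of 0.19 = 0 (operand ≠ 0)
  (B ⊃ ¬A): 0.64 > 0, so result = 0
  ((B ⊃ A) ∧ (B ⊃ ¬A)) = min(0.19, 0) = 0
  ¬((B ⊃ A) ∧ (B ⊃ ¬A)): Gödel ¬ of 0 = 1 (operand is 0)
  ¬¬((B ⊃ A) ∧ (B ⊃ ¬A)): Gödel ¬ of 1 = 0 (operand ≠ 0)
  ¬¬¬((B ⊃ A) ∧ (B ⊃ ¬A)): Gödel ¬ of 0 = 1 (operand is 0)
  Gödel value = 1
Łukasiewicz evaluation:
  (B ⊃ A): min(1, 1 − 0.64 + 0.19) = 0.55
  ¬A: Łukasiewicz ¬ gives 1 − 0.19 = 0.81
  (B ⊃ ¬A): min(1, 1 − 0.64 + 0.81) = 1
  ((B ⊃ A) ∧ (B ⊃ ¬A)) = min(0.55, 1) = 0.55
  ¬((B ⊃ A) ∧ (B ⊃ ¬A)): Łukasiewicz ¬ gives 1 − 0.55 = 0.45
  ¬¬((B ⊃ A) ∧ (B ⊃ ¬A)): Łukasiewicz ¬ gives 1 − 0.45 = 0.55
  ¬¬¬((B ⊃ A) ∧ (B ⊃ ¬A)): Łukasiewicz ¬ gives 1 − 0.55 = 0.45
  Łukasiewicz value = 0.45
Difference: 1 − 0.45 = 0.55

0.55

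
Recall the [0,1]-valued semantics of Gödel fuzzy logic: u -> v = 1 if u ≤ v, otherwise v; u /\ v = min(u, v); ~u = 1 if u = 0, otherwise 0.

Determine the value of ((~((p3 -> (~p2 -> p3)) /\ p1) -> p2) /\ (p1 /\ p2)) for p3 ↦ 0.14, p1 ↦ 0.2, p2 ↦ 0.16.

0.16

~p2: Gödel ¬ of 0.16 = 0 (operand ≠ 0)
(~p2 -> p3): 0 ≤ 0.14, so result = 1
(p3 -> (~p2 -> p3)): 0.14 ≤ 1, so result = 1
((p3 -> (~p2 -> p3)) /\ p1) = min(1, 0.2) = 0.2
~((p3 -> (~p2 -> p3)) /\ p1): Gödel ¬ of 0.2 = 0 (operand ≠ 0)
(~((p3 -> (~p2 -> p3)) /\ p1) -> p2): 0 ≤ 0.16, so result = 1
(p1 /\ p2) = min(0.2, 0.16) = 0.16
((~((p3 -> (~p2 -> p3)) /\ p1) -> p2) /\ (p1 /\ p2)) = min(1, 0.16) = 0.16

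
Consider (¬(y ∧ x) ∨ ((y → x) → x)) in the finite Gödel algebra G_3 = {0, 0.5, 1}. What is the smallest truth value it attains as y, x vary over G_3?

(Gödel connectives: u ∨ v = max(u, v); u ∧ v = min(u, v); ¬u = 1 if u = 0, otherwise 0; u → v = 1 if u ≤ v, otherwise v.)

The minimum is attained at y = 0.5, x = 0.5:
  (y ∧ x) = min(0.5, 0.5) = 0.5
  ¬(y ∧ x): Gödel ¬ of 0.5 = 0 (operand ≠ 0)
  (y → x): 0.5 ≤ 0.5, so result = 1
  ((y → x) → x): 1 > 0.5, so result = 0.5
  (¬(y ∧ x) ∨ ((y → x) → x)) = max(0, 0.5) = 0.5
Checking all 9 assignments confirms none give a value below 0.50.

0.50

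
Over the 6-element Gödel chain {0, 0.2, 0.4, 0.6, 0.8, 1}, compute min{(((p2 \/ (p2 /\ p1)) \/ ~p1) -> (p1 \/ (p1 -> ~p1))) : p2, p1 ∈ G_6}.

0.20

The minimum is attained at p2 = 0.4, p1 = 0.2:
  (p2 /\ p1) = min(0.4, 0.2) = 0.2
  (p2 \/ (p2 /\ p1)) = max(0.4, 0.2) = 0.4
  ~p1: Gödel ¬ of 0.2 = 0 (operand ≠ 0)
  ((p2 \/ (p2 /\ p1)) \/ ~p1) = max(0.4, 0) = 0.4
  ~p1: Gödel ¬ of 0.2 = 0 (operand ≠ 0)
  (p1 -> ~p1): 0.2 > 0, so result = 0
  (p1 \/ (p1 -> ~p1)) = max(0.2, 0) = 0.2
  (((p2 \/ (p2 /\ p1)) \/ ~p1) -> (p1 \/ (p1 -> ~p1))): 0.4 > 0.2, so result = 0.2
Checking all 36 assignments confirms none give a value below 0.20.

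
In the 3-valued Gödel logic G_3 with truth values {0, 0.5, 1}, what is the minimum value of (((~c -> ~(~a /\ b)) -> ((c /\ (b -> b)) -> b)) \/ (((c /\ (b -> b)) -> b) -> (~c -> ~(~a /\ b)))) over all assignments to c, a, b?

Every assignment gives 1. For instance at c = 0, a = 0, b = 0:
  ~c: Gödel ¬ of 0 = 1 (operand is 0)
  ~a: Gödel ¬ of 0 = 1 (operand is 0)
  (~a /\ b) = min(1, 0) = 0
  ~(~a /\ b): Gödel ¬ of 0 = 1 (operand is 0)
  (~c -> ~(~a /\ b)): 1 ≤ 1, so result = 1
  (b -> b): 0 ≤ 0, so result = 1
  (c /\ (b -> b)) = min(0, 1) = 0
  ((c /\ (b -> b)) -> b): 0 ≤ 0, so result = 1
  ((~c -> ~(~a /\ b)) -> ((c /\ (b -> b)) -> b)): 1 ≤ 1, so result = 1
  (b -> b): 0 ≤ 0, so result = 1
  (c /\ (b -> b)) = min(0, 1) = 0
  ((c /\ (b -> b)) -> b): 0 ≤ 0, so result = 1
  ~c: Gödel ¬ of 0 = 1 (operand is 0)
  ~a: Gödel ¬ of 0 = 1 (operand is 0)
  (~a /\ b) = min(1, 0) = 0
  ~(~a /\ b): Gödel ¬ of 0 = 1 (operand is 0)
  (~c -> ~(~a /\ b)): 1 ≤ 1, so result = 1
  (((c /\ (b -> b)) -> b) -> (~c -> ~(~a /\ b))): 1 ≤ 1, so result = 1
  (((~c -> ~(~a /\ b)) -> ((c /\ (b -> b)) -> b)) \/ (((c /\ (b -> b)) -> b) -> (~c -> ~(~a /\ b)))) = max(1, 1) = 1
All 27 assignments give value 1 — the formula is a G_3-tautology.

1.00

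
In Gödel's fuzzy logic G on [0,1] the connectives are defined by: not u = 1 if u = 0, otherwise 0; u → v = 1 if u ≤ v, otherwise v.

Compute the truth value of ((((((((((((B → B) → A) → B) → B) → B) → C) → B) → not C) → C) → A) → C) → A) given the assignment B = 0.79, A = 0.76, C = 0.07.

(B → B): 0.79 ≤ 0.79, so result = 1
((B → B) → A): 1 > 0.76, so result = 0.76
(((B → B) → A) → B): 0.76 ≤ 0.79, so result = 1
((((B → B) → A) → B) → B): 1 > 0.79, so result = 0.79
(((((B → B) → A) → B) → B) → B): 0.79 ≤ 0.79, so result = 1
((((((B → B) → A) → B) → B) → B) → C): 1 > 0.07, so result = 0.07
(((((((B → B) → A) → B) → B) → B) → C) → B): 0.07 ≤ 0.79, so result = 1
not C: Gödel ¬ of 0.07 = 0 (operand ≠ 0)
((((((((B → B) → A) → B) → B) → B) → C) → B) → not C): 1 > 0, so result = 0
(((((((((B → B) → A) → B) → B) → B) → C) → B) → not C) → C): 0 ≤ 0.07, so result = 1
((((((((((B → B) → A) → B) → B) → B) → C) → B) → not C) → C) → A): 1 > 0.76, so result = 0.76
(((((((((((B → B) → A) → B) → B) → B) → C) → B) → not C) → C) → A) → C): 0.76 > 0.07, so result = 0.07
((((((((((((B → B) → A) → B) → B) → B) → C) → B) → not C) → C) → A) → C) → A): 0.07 ≤ 0.76, so result = 1

1.00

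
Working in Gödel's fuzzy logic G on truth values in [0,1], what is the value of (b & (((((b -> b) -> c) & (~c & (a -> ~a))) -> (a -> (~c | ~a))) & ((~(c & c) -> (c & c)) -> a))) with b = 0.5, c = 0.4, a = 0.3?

(b -> b): 0.5 ≤ 0.5, so result = 1
((b -> b) -> c): 1 > 0.4, so result = 0.4
~c: Gödel ¬ of 0.4 = 0 (operand ≠ 0)
~a: Gödel ¬ of 0.3 = 0 (operand ≠ 0)
(a -> ~a): 0.3 > 0, so result = 0
(~c & (a -> ~a)) = min(0, 0) = 0
(((b -> b) -> c) & (~c & (a -> ~a))) = min(0.4, 0) = 0
~c: Gödel ¬ of 0.4 = 0 (operand ≠ 0)
~a: Gödel ¬ of 0.3 = 0 (operand ≠ 0)
(~c | ~a) = max(0, 0) = 0
(a -> (~c | ~a)): 0.3 > 0, so result = 0
((((b -> b) -> c) & (~c & (a -> ~a))) -> (a -> (~c | ~a))): 0 ≤ 0, so result = 1
(c & c) = min(0.4, 0.4) = 0.4
~(c & c): Gödel ¬ of 0.4 = 0 (operand ≠ 0)
(c & c) = min(0.4, 0.4) = 0.4
(~(c & c) -> (c & c)): 0 ≤ 0.4, so result = 1
((~(c & c) -> (c & c)) -> a): 1 > 0.3, so result = 0.3
(((((b -> b) -> c) & (~c & (a -> ~a))) -> (a -> (~c | ~a))) & ((~(c & c) -> (c & c)) -> a)) = min(1, 0.3) = 0.3
(b & (((((b -> b) -> c) & (~c & (a -> ~a))) -> (a -> (~c | ~a))) & ((~(c & c) -> (c & c)) -> a))) = min(0.5, 0.3) = 0.3

0.30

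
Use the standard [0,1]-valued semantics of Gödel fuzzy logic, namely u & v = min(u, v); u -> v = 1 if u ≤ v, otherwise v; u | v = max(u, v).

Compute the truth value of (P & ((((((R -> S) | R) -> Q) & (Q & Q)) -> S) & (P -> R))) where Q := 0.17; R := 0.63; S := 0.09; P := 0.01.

0.01

(R -> S): 0.63 > 0.09, so result = 0.09
((R -> S) | R) = max(0.09, 0.63) = 0.63
(((R -> S) | R) -> Q): 0.63 > 0.17, so result = 0.17
(Q & Q) = min(0.17, 0.17) = 0.17
((((R -> S) | R) -> Q) & (Q & Q)) = min(0.17, 0.17) = 0.17
(((((R -> S) | R) -> Q) & (Q & Q)) -> S): 0.17 > 0.09, so result = 0.09
(P -> R): 0.01 ≤ 0.63, so result = 1
((((((R -> S) | R) -> Q) & (Q & Q)) -> S) & (P -> R)) = min(0.09, 1) = 0.09
(P & ((((((R -> S) | R) -> Q) & (Q & Q)) -> S) & (P -> R))) = min(0.01, 0.09) = 0.01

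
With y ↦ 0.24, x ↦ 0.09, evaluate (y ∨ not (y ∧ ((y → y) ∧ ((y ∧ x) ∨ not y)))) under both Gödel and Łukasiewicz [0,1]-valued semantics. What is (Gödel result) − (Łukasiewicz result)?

Gödel evaluation:
  (y → y): 0.24 ≤ 0.24, so result = 1
  (y ∧ x) = min(0.24, 0.09) = 0.09
  not y: Gödel ¬ of 0.24 = 0 (operand ≠ 0)
  ((y ∧ x) ∨ not y) = max(0.09, 0) = 0.09
  ((y → y) ∧ ((y ∧ x) ∨ not y)) = min(1, 0.09) = 0.09
  (y ∧ ((y → y) ∧ ((y ∧ x) ∨ not y))) = min(0.24, 0.09) = 0.09
  not (y ∧ ((y → y) ∧ ((y ∧ x) ∨ not y))): Gödel ¬ of 0.09 = 0 (operand ≠ 0)
  (y ∨ not (y ∧ ((y → y) ∧ ((y ∧ x) ∨ not y)))) = max(0.24, 0) = 0.24
  Gödel value = 0.24
Łukasiewicz evaluation:
  (y → y): min(1, 1 − 0.24 + 0.24) = 1
  (y ∧ x) = min(0.24, 0.09) = 0.09
  not y: Łukasiewicz ¬ gives 1 − 0.24 = 0.76
  ((y ∧ x) ∨ not y) = max(0.09, 0.76) = 0.76
  ((y → y) ∧ ((y ∧ x) ∨ not y)) = min(1, 0.76) = 0.76
  (y ∧ ((y → y) ∧ ((y ∧ x) ∨ not y))) = min(0.24, 0.76) = 0.24
  not (y ∧ ((y → y) ∧ ((y ∧ x) ∨ not y))): Łukasiewicz ¬ gives 1 − 0.24 = 0.76
  (y ∨ not (y ∧ ((y → y) ∧ ((y ∧ x) ∨ not y)))) = max(0.24, 0.76) = 0.76
  Łukasiewicz value = 0.76
Difference: 0.24 − 0.76 = -0.52

-0.52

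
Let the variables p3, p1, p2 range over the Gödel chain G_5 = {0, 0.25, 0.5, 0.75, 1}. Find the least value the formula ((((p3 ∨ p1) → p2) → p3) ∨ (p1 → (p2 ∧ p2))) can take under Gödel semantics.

The minimum is attained at p3 = 0, p1 = 0.5, p2 = 0.25:
  (p3 ∨ p1) = max(0, 0.5) = 0.5
  ((p3 ∨ p1) → p2): 0.5 > 0.25, so result = 0.25
  (((p3 ∨ p1) → p2) → p3): 0.25 > 0, so result = 0
  (p2 ∧ p2) = min(0.25, 0.25) = 0.25
  (p1 → (p2 ∧ p2)): 0.5 > 0.25, so result = 0.25
  ((((p3 ∨ p1) → p2) → p3) ∨ (p1 → (p2 ∧ p2))) = max(0, 0.25) = 0.25
Checking all 125 assignments confirms none give a value below 0.25.

0.25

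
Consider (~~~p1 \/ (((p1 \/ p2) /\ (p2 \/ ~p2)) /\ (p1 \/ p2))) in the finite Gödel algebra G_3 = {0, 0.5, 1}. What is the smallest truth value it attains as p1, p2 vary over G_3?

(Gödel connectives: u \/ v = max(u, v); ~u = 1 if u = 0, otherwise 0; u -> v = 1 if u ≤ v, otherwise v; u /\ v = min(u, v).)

The minimum is attained at p1 = 0.5, p2 = 0:
  ~p1: Gödel ¬ of 0.5 = 0 (operand ≠ 0)
  ~~p1: Gödel ¬ of 0 = 1 (operand is 0)
  ~~~p1: Gödel ¬ of 1 = 0 (operand ≠ 0)
  (p1 \/ p2) = max(0.5, 0) = 0.5
  ~p2: Gödel ¬ of 0 = 1 (operand is 0)
  (p2 \/ ~p2) = max(0, 1) = 1
  ((p1 \/ p2) /\ (p2 \/ ~p2)) = min(0.5, 1) = 0.5
  (p1 \/ p2) = max(0.5, 0) = 0.5
  (((p1 \/ p2) /\ (p2 \/ ~p2)) /\ (p1 \/ p2)) = min(0.5, 0.5) = 0.5
  (~~~p1 \/ (((p1 \/ p2) /\ (p2 \/ ~p2)) /\ (p1 \/ p2))) = max(0, 0.5) = 0.5
Checking all 9 assignments confirms none give a value below 0.50.

0.50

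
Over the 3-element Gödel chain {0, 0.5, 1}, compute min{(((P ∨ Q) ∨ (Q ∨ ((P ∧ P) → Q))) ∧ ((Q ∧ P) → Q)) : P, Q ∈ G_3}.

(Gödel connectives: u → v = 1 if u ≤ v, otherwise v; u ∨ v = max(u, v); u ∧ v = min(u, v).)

0.50

The minimum is attained at P = 0.5, Q = 0:
  (P ∨ Q) = max(0.5, 0) = 0.5
  (P ∧ P) = min(0.5, 0.5) = 0.5
  ((P ∧ P) → Q): 0.5 > 0, so result = 0
  (Q ∨ ((P ∧ P) → Q)) = max(0, 0) = 0
  ((P ∨ Q) ∨ (Q ∨ ((P ∧ P) → Q))) = max(0.5, 0) = 0.5
  (Q ∧ P) = min(0, 0.5) = 0
  ((Q ∧ P) → Q): 0 ≤ 0, so result = 1
  (((P ∨ Q) ∨ (Q ∨ ((P ∧ P) → Q))) ∧ ((Q ∧ P) → Q)) = min(0.5, 1) = 0.5
Checking all 9 assignments confirms none give a value below 0.50.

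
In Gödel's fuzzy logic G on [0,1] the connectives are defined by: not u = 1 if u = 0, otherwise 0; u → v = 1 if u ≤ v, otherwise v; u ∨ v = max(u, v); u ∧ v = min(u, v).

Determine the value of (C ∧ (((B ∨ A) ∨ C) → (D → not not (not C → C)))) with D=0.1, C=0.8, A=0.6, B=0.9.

(B ∨ A) = max(0.9, 0.6) = 0.9
((B ∨ A) ∨ C) = max(0.9, 0.8) = 0.9
not C: Gödel ¬ of 0.8 = 0 (operand ≠ 0)
(not C → C): 0 ≤ 0.8, so result = 1
not (not C → C): Gödel ¬ of 1 = 0 (operand ≠ 0)
not not (not C → C): Gödel ¬ of 0 = 1 (operand is 0)
(D → not not (not C → C)): 0.1 ≤ 1, so result = 1
(((B ∨ A) ∨ C) → (D → not not (not C → C))): 0.9 ≤ 1, so result = 1
(C ∧ (((B ∨ A) ∨ C) → (D → not not (not C → C)))) = min(0.8, 1) = 0.8

0.80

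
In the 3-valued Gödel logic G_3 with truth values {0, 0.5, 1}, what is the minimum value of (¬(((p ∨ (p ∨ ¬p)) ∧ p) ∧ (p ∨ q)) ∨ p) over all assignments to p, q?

0.50

The minimum is attained at p = 0.5, q = 0:
  ¬p: Gödel ¬ of 0.5 = 0 (operand ≠ 0)
  (p ∨ ¬p) = max(0.5, 0) = 0.5
  (p ∨ (p ∨ ¬p)) = max(0.5, 0.5) = 0.5
  ((p ∨ (p ∨ ¬p)) ∧ p) = min(0.5, 0.5) = 0.5
  (p ∨ q) = max(0.5, 0) = 0.5
  (((p ∨ (p ∨ ¬p)) ∧ p) ∧ (p ∨ q)) = min(0.5, 0.5) = 0.5
  ¬(((p ∨ (p ∨ ¬p)) ∧ p) ∧ (p ∨ q)): Gödel ¬ of 0.5 = 0 (operand ≠ 0)
  (¬(((p ∨ (p ∨ ¬p)) ∧ p) ∧ (p ∨ q)) ∨ p) = max(0, 0.5) = 0.5
Checking all 9 assignments confirms none give a value below 0.50.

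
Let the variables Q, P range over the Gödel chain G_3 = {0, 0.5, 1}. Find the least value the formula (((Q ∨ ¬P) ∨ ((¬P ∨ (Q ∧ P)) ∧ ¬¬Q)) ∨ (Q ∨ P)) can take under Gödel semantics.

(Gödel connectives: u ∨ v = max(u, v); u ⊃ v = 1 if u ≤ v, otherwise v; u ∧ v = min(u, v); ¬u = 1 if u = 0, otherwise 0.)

The minimum is attained at Q = 0, P = 0.5:
  ¬P: Gödel ¬ of 0.5 = 0 (operand ≠ 0)
  (Q ∨ ¬P) = max(0, 0) = 0
  ¬P: Gödel ¬ of 0.5 = 0 (operand ≠ 0)
  (Q ∧ P) = min(0, 0.5) = 0
  (¬P ∨ (Q ∧ P)) = max(0, 0) = 0
  ¬Q: Gödel ¬ of 0 = 1 (operand is 0)
  ¬¬Q: Gödel ¬ of 1 = 0 (operand ≠ 0)
  ((¬P ∨ (Q ∧ P)) ∧ ¬¬Q) = min(0, 0) = 0
  ((Q ∨ ¬P) ∨ ((¬P ∨ (Q ∧ P)) ∧ ¬¬Q)) = max(0, 0) = 0
  (Q ∨ P) = max(0, 0.5) = 0.5
  (((Q ∨ ¬P) ∨ ((¬P ∨ (Q ∧ P)) ∧ ¬¬Q)) ∨ (Q ∨ P)) = max(0, 0.5) = 0.5
Checking all 9 assignments confirms none give a value below 0.50.

0.50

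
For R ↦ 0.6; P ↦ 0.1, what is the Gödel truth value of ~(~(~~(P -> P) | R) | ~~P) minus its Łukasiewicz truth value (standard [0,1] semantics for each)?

Gödel evaluation:
  (P -> P): 0.1 ≤ 0.1, so result = 1
  ~(P -> P): Gödel ¬ of 1 = 0 (operand ≠ 0)
  ~~(P -> P): Gödel ¬ of 0 = 1 (operand is 0)
  (~~(P -> P) | R) = max(1, 0.6) = 1
  ~(~~(P -> P) | R): Gödel ¬ of 1 = 0 (operand ≠ 0)
  ~P: Gödel ¬ of 0.1 = 0 (operand ≠ 0)
  ~~P: Gödel ¬ of 0 = 1 (operand is 0)
  (~(~~(P -> P) | R) | ~~P) = max(0, 1) = 1
  ~(~(~~(P -> P) | R) | ~~P): Gödel ¬ of 1 = 0 (operand ≠ 0)
  Gödel value = 0
Łukasiewicz evaluation:
  (P -> P): min(1, 1 − 0.1 + 0.1) = 1
  ~(P -> P): Łukasiewicz ¬ gives 1 − 1 = 0
  ~~(P -> P): Łukasiewicz ¬ gives 1 − 0 = 1
  (~~(P -> P) | R) = max(1, 0.6) = 1
  ~(~~(P -> P) | R): Łukasiewicz ¬ gives 1 − 1 = 0
  ~P: Łukasiewicz ¬ gives 1 − 0.1 = 0.9
  ~~P: Łukasiewicz ¬ gives 1 − 0.9 = 0.1
  (~(~~(P -> P) | R) | ~~P) = max(0, 0.1) = 0.1
  ~(~(~~(P -> P) | R) | ~~P): Łukasiewicz ¬ gives 1 − 0.1 = 0.9
  Łukasiewicz value = 0.9
Difference: 0 − 0.9 = -0.90

-0.90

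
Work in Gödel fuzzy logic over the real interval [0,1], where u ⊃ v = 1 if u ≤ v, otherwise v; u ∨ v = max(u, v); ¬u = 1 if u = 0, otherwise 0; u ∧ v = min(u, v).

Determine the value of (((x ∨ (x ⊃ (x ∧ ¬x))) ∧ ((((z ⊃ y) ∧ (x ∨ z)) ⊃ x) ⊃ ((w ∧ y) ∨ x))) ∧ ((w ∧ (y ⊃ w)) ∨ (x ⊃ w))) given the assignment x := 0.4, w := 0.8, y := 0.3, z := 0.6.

0.40

¬x: Gödel ¬ of 0.4 = 0 (operand ≠ 0)
(x ∧ ¬x) = min(0.4, 0) = 0
(x ⊃ (x ∧ ¬x)): 0.4 > 0, so result = 0
(x ∨ (x ⊃ (x ∧ ¬x))) = max(0.4, 0) = 0.4
(z ⊃ y): 0.6 > 0.3, so result = 0.3
(x ∨ z) = max(0.4, 0.6) = 0.6
((z ⊃ y) ∧ (x ∨ z)) = min(0.3, 0.6) = 0.3
(((z ⊃ y) ∧ (x ∨ z)) ⊃ x): 0.3 ≤ 0.4, so result = 1
(w ∧ y) = min(0.8, 0.3) = 0.3
((w ∧ y) ∨ x) = max(0.3, 0.4) = 0.4
((((z ⊃ y) ∧ (x ∨ z)) ⊃ x) ⊃ ((w ∧ y) ∨ x)): 1 > 0.4, so result = 0.4
((x ∨ (x ⊃ (x ∧ ¬x))) ∧ ((((z ⊃ y) ∧ (x ∨ z)) ⊃ x) ⊃ ((w ∧ y) ∨ x))) = min(0.4, 0.4) = 0.4
(y ⊃ w): 0.3 ≤ 0.8, so result = 1
(w ∧ (y ⊃ w)) = min(0.8, 1) = 0.8
(x ⊃ w): 0.4 ≤ 0.8, so result = 1
((w ∧ (y ⊃ w)) ∨ (x ⊃ w)) = max(0.8, 1) = 1
(((x ∨ (x ⊃ (x ∧ ¬x))) ∧ ((((z ⊃ y) ∧ (x ∨ z)) ⊃ x) ⊃ ((w ∧ y) ∨ x))) ∧ ((w ∧ (y ⊃ w)) ∨ (x ⊃ w))) = min(0.4, 1) = 0.4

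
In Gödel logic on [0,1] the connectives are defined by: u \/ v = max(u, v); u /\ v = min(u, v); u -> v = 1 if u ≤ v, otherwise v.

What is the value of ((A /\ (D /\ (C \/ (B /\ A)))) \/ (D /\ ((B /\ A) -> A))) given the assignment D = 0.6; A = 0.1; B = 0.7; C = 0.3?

(B /\ A) = min(0.7, 0.1) = 0.1
(C \/ (B /\ A)) = max(0.3, 0.1) = 0.3
(D /\ (C \/ (B /\ A))) = min(0.6, 0.3) = 0.3
(A /\ (D /\ (C \/ (B /\ A)))) = min(0.1, 0.3) = 0.1
(B /\ A) = min(0.7, 0.1) = 0.1
((B /\ A) -> A): 0.1 ≤ 0.1, so result = 1
(D /\ ((B /\ A) -> A)) = min(0.6, 1) = 0.6
((A /\ (D /\ (C \/ (B /\ A)))) \/ (D /\ ((B /\ A) -> A))) = max(0.1, 0.6) = 0.6

0.60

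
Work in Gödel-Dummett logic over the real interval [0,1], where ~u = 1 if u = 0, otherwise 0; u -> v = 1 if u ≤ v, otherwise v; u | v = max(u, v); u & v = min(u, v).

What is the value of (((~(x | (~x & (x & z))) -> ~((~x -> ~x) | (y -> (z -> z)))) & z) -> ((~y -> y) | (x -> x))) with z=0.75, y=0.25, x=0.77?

1.00

~x: Gödel ¬ of 0.77 = 0 (operand ≠ 0)
(x & z) = min(0.77, 0.75) = 0.75
(~x & (x & z)) = min(0, 0.75) = 0
(x | (~x & (x & z))) = max(0.77, 0) = 0.77
~(x | (~x & (x & z))): Gödel ¬ of 0.77 = 0 (operand ≠ 0)
~x: Gödel ¬ of 0.77 = 0 (operand ≠ 0)
~x: Gödel ¬ of 0.77 = 0 (operand ≠ 0)
(~x -> ~x): 0 ≤ 0, so result = 1
(z -> z): 0.75 ≤ 0.75, so result = 1
(y -> (z -> z)): 0.25 ≤ 1, so result = 1
((~x -> ~x) | (y -> (z -> z))) = max(1, 1) = 1
~((~x -> ~x) | (y -> (z -> z))): Gödel ¬ of 1 = 0 (operand ≠ 0)
(~(x | (~x & (x & z))) -> ~((~x -> ~x) | (y -> (z -> z)))): 0 ≤ 0, so result = 1
((~(x | (~x & (x & z))) -> ~((~x -> ~x) | (y -> (z -> z)))) & z) = min(1, 0.75) = 0.75
~y: Gödel ¬ of 0.25 = 0 (operand ≠ 0)
(~y -> y): 0 ≤ 0.25, so result = 1
(x -> x): 0.77 ≤ 0.77, so result = 1
((~y -> y) | (x -> x)) = max(1, 1) = 1
(((~(x | (~x & (x & z))) -> ~((~x -> ~x) | (y -> (z -> z)))) & z) -> ((~y -> y) | (x -> x))): 0.75 ≤ 1, so result = 1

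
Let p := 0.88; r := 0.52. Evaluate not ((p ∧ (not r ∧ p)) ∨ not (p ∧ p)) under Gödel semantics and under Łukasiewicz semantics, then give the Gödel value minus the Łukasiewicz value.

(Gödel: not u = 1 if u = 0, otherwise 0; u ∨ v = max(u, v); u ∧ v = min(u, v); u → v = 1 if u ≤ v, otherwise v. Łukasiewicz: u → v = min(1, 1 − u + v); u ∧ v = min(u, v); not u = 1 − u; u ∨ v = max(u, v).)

Gödel evaluation:
  not r: Gödel ¬ of 0.52 = 0 (operand ≠ 0)
  (not r ∧ p) = min(0, 0.88) = 0
  (p ∧ (not r ∧ p)) = min(0.88, 0) = 0
  (p ∧ p) = min(0.88, 0.88) = 0.88
  not (p ∧ p): Gödel ¬ of 0.88 = 0 (operand ≠ 0)
  ((p ∧ (not r ∧ p)) ∨ not (p ∧ p)) = max(0, 0) = 0
  not ((p ∧ (not r ∧ p)) ∨ not (p ∧ p)): Gödel ¬ of 0 = 1 (operand is 0)
  Gödel value = 1
Łukasiewicz evaluation:
  not r: Łukasiewicz ¬ gives 1 − 0.52 = 0.48
  (not r ∧ p) = min(0.48, 0.88) = 0.48
  (p ∧ (not r ∧ p)) = min(0.88, 0.48) = 0.48
  (p ∧ p) = min(0.88, 0.88) = 0.88
  not (p ∧ p): Łukasiewicz ¬ gives 1 − 0.88 = 0.12
  ((p ∧ (not r ∧ p)) ∨ not (p ∧ p)) = max(0.48, 0.12) = 0.48
  not ((p ∧ (not r ∧ p)) ∨ not (p ∧ p)): Łukasiewicz ¬ gives 1 − 0.48 = 0.52
  Łukasiewicz value = 0.52
Difference: 1 − 0.52 = 0.48

0.48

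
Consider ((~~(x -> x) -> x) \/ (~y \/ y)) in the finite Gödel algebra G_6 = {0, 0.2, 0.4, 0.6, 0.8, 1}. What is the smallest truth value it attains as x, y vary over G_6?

0.20

The minimum is attained at x = 0, y = 0.2:
  (x -> x): 0 ≤ 0, so result = 1
  ~(x -> x): Gödel ¬ of 1 = 0 (operand ≠ 0)
  ~~(x -> x): Gödel ¬ of 0 = 1 (operand is 0)
  (~~(x -> x) -> x): 1 > 0, so result = 0
  ~y: Gödel ¬ of 0.2 = 0 (operand ≠ 0)
  (~y \/ y) = max(0, 0.2) = 0.2
  ((~~(x -> x) -> x) \/ (~y \/ y)) = max(0, 0.2) = 0.2
Checking all 36 assignments confirms none give a value below 0.20.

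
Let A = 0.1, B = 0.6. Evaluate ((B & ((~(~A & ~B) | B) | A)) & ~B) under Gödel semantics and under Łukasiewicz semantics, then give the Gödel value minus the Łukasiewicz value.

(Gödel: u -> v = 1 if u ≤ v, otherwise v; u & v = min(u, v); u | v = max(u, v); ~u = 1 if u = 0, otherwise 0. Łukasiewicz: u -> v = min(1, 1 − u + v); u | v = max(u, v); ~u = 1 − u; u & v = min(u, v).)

-0.40

Gödel evaluation:
  ~A: Gödel ¬ of 0.1 = 0 (operand ≠ 0)
  ~B: Gödel ¬ of 0.6 = 0 (operand ≠ 0)
  (~A & ~B) = min(0, 0) = 0
  ~(~A & ~B): Gödel ¬ of 0 = 1 (operand is 0)
  (~(~A & ~B) | B) = max(1, 0.6) = 1
  ((~(~A & ~B) | B) | A) = max(1, 0.1) = 1
  (B & ((~(~A & ~B) | B) | A)) = min(0.6, 1) = 0.6
  ~B: Gödel ¬ of 0.6 = 0 (operand ≠ 0)
  ((B & ((~(~A & ~B) | B) | A)) & ~B) = min(0.6, 0) = 0
  Gödel value = 0
Łukasiewicz evaluation:
  ~A: Łukasiewicz ¬ gives 1 − 0.1 = 0.9
  ~B: Łukasiewicz ¬ gives 1 − 0.6 = 0.4
  (~A & ~B) = min(0.9, 0.4) = 0.4
  ~(~A & ~B): Łukasiewicz ¬ gives 1 − 0.4 = 0.6
  (~(~A & ~B) | B) = max(0.6, 0.6) = 0.6
  ((~(~A & ~B) | B) | A) = max(0.6, 0.1) = 0.6
  (B & ((~(~A & ~B) | B) | A)) = min(0.6, 0.6) = 0.6
  ~B: Łukasiewicz ¬ gives 1 − 0.6 = 0.4
  ((B & ((~(~A & ~B) | B) | A)) & ~B) = min(0.6, 0.4) = 0.4
  Łukasiewicz value = 0.4
Difference: 0 − 0.4 = -0.40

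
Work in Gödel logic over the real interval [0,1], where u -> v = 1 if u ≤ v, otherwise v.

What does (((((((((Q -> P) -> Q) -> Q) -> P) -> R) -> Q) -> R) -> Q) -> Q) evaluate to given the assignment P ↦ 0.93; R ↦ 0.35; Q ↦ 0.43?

0.43

(Q -> P): 0.43 ≤ 0.93, so result = 1
((Q -> P) -> Q): 1 > 0.43, so result = 0.43
(((Q -> P) -> Q) -> Q): 0.43 ≤ 0.43, so result = 1
((((Q -> P) -> Q) -> Q) -> P): 1 > 0.93, so result = 0.93
(((((Q -> P) -> Q) -> Q) -> P) -> R): 0.93 > 0.35, so result = 0.35
((((((Q -> P) -> Q) -> Q) -> P) -> R) -> Q): 0.35 ≤ 0.43, so result = 1
(((((((Q -> P) -> Q) -> Q) -> P) -> R) -> Q) -> R): 1 > 0.35, so result = 0.35
((((((((Q -> P) -> Q) -> Q) -> P) -> R) -> Q) -> R) -> Q): 0.35 ≤ 0.43, so result = 1
(((((((((Q -> P) -> Q) -> Q) -> P) -> R) -> Q) -> R) -> Q) -> Q): 1 > 0.43, so result = 0.43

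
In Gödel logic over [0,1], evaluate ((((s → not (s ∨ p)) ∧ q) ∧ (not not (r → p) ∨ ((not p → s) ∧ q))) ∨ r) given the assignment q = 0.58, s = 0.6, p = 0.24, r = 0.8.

0.80

(s ∨ p) = max(0.6, 0.24) = 0.6
not (s ∨ p): Gödel ¬ of 0.6 = 0 (operand ≠ 0)
(s → not (s ∨ p)): 0.6 > 0, so result = 0
((s → not (s ∨ p)) ∧ q) = min(0, 0.58) = 0
(r → p): 0.8 > 0.24, so result = 0.24
not (r → p): Gödel ¬ of 0.24 = 0 (operand ≠ 0)
not not (r → p): Gödel ¬ of 0 = 1 (operand is 0)
not p: Gödel ¬ of 0.24 = 0 (operand ≠ 0)
(not p → s): 0 ≤ 0.6, so result = 1
((not p → s) ∧ q) = min(1, 0.58) = 0.58
(not not (r → p) ∨ ((not p → s) ∧ q)) = max(1, 0.58) = 1
(((s → not (s ∨ p)) ∧ q) ∧ (not not (r → p) ∨ ((not p → s) ∧ q))) = min(0, 1) = 0
((((s → not (s ∨ p)) ∧ q) ∧ (not not (r → p) ∨ ((not p → s) ∧ q))) ∨ r) = max(0, 0.8) = 0.8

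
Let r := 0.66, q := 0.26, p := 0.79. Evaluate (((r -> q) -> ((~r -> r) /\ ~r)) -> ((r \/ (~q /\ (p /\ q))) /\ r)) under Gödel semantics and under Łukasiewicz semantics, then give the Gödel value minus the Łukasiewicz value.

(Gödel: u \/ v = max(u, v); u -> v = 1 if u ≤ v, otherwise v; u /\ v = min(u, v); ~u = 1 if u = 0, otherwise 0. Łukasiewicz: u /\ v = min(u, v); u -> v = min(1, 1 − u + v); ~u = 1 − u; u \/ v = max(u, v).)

Gödel evaluation:
  (r -> q): 0.66 > 0.26, so result = 0.26
  ~r: Gödel ¬ of 0.66 = 0 (operand ≠ 0)
  (~r -> r): 0 ≤ 0.66, so result = 1
  ~r: Gödel ¬ of 0.66 = 0 (operand ≠ 0)
  ((~r -> r) /\ ~r) = min(1, 0) = 0
  ((r -> q) -> ((~r -> r) /\ ~r)): 0.26 > 0, so result = 0
  ~q: Gödel ¬ of 0.26 = 0 (operand ≠ 0)
  (p /\ q) = min(0.79, 0.26) = 0.26
  (~q /\ (p /\ q)) = min(0, 0.26) = 0
  (r \/ (~q /\ (p /\ q))) = max(0.66, 0) = 0.66
  ((r \/ (~q /\ (p /\ q))) /\ r) = min(0.66, 0.66) = 0.66
  (((r -> q) -> ((~r -> r) /\ ~r)) -> ((r \/ (~q /\ (p /\ q))) /\ r)): 0 ≤ 0.66, so result = 1
  Gödel value = 1
Łukasiewicz evaluation:
  (r -> q): min(1, 1 − 0.66 + 0.26) = 0.6
  ~r: Łukasiewicz ¬ gives 1 − 0.66 = 0.34
  (~r -> r): min(1, 1 − 0.34 + 0.66) = 1
  ~r: Łukasiewicz ¬ gives 1 − 0.66 = 0.34
  ((~r -> r) /\ ~r) = min(1, 0.34) = 0.34
  ((r -> q) -> ((~r -> r) /\ ~r)): min(1, 1 − 0.6 + 0.34) = 0.74
  ~q: Łukasiewicz ¬ gives 1 − 0.26 = 0.74
  (p /\ q) = min(0.79, 0.26) = 0.26
  (~q /\ (p /\ q)) = min(0.74, 0.26) = 0.26
  (r \/ (~q /\ (p /\ q))) = max(0.66, 0.26) = 0.66
  ((r \/ (~q /\ (p /\ q))) /\ r) = min(0.66, 0.66) = 0.66
  (((r -> q) -> ((~r -> r) /\ ~r)) -> ((r \/ (~q /\ (p /\ q))) /\ r)): min(1, 1 − 0.74 + 0.66) = 0.92
  Łukasiewicz value = 0.92
Difference: 1 − 0.92 = 0.08

0.08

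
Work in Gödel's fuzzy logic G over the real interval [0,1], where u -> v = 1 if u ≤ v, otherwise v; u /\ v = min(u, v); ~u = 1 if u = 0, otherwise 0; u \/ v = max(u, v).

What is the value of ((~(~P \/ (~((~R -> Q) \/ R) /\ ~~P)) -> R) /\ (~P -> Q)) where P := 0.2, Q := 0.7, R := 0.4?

0.40

~P: Gödel ¬ of 0.2 = 0 (operand ≠ 0)
~R: Gödel ¬ of 0.4 = 0 (operand ≠ 0)
(~R -> Q): 0 ≤ 0.7, so result = 1
((~R -> Q) \/ R) = max(1, 0.4) = 1
~((~R -> Q) \/ R): Gödel ¬ of 1 = 0 (operand ≠ 0)
~P: Gödel ¬ of 0.2 = 0 (operand ≠ 0)
~~P: Gödel ¬ of 0 = 1 (operand is 0)
(~((~R -> Q) \/ R) /\ ~~P) = min(0, 1) = 0
(~P \/ (~((~R -> Q) \/ R) /\ ~~P)) = max(0, 0) = 0
~(~P \/ (~((~R -> Q) \/ R) /\ ~~P)): Gödel ¬ of 0 = 1 (operand is 0)
(~(~P \/ (~((~R -> Q) \/ R) /\ ~~P)) -> R): 1 > 0.4, so result = 0.4
~P: Gödel ¬ of 0.2 = 0 (operand ≠ 0)
(~P -> Q): 0 ≤ 0.7, so result = 1
((~(~P \/ (~((~R -> Q) \/ R) /\ ~~P)) -> R) /\ (~P -> Q)) = min(0.4, 1) = 0.4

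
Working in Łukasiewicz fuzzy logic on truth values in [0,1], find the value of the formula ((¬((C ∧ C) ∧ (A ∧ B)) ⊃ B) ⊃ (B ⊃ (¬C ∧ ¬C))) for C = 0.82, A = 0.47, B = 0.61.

(C ∧ C) = min(0.82, 0.82) = 0.82
(A ∧ B) = min(0.47, 0.61) = 0.47
((C ∧ C) ∧ (A ∧ B)) = min(0.82, 0.47) = 0.47
¬((C ∧ C) ∧ (A ∧ B)): Łukasiewicz ¬ gives 1 − 0.47 = 0.53
(¬((C ∧ C) ∧ (A ∧ B)) ⊃ B): min(1, 1 − 0.53 + 0.61) = 1
¬C: Łukasiewicz ¬ gives 1 − 0.82 = 0.18
¬C: Łukasiewicz ¬ gives 1 − 0.82 = 0.18
(¬C ∧ ¬C) = min(0.18, 0.18) = 0.18
(B ⊃ (¬C ∧ ¬C)): min(1, 1 − 0.61 + 0.18) = 0.57
((¬((C ∧ C) ∧ (A ∧ B)) ⊃ B) ⊃ (B ⊃ (¬C ∧ ¬C))): min(1, 1 − 1 + 0.57) = 0.57

0.57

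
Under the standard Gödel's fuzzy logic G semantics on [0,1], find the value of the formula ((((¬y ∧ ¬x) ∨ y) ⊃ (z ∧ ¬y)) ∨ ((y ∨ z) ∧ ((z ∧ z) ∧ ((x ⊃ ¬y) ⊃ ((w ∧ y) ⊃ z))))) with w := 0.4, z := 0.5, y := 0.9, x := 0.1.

0.50

¬y: Gödel ¬ of 0.9 = 0 (operand ≠ 0)
¬x: Gödel ¬ of 0.1 = 0 (operand ≠ 0)
(¬y ∧ ¬x) = min(0, 0) = 0
((¬y ∧ ¬x) ∨ y) = max(0, 0.9) = 0.9
¬y: Gödel ¬ of 0.9 = 0 (operand ≠ 0)
(z ∧ ¬y) = min(0.5, 0) = 0
(((¬y ∧ ¬x) ∨ y) ⊃ (z ∧ ¬y)): 0.9 > 0, so result = 0
(y ∨ z) = max(0.9, 0.5) = 0.9
(z ∧ z) = min(0.5, 0.5) = 0.5
¬y: Gödel ¬ of 0.9 = 0 (operand ≠ 0)
(x ⊃ ¬y): 0.1 > 0, so result = 0
(w ∧ y) = min(0.4, 0.9) = 0.4
((w ∧ y) ⊃ z): 0.4 ≤ 0.5, so result = 1
((x ⊃ ¬y) ⊃ ((w ∧ y) ⊃ z)): 0 ≤ 1, so result = 1
((z ∧ z) ∧ ((x ⊃ ¬y) ⊃ ((w ∧ y) ⊃ z))) = min(0.5, 1) = 0.5
((y ∨ z) ∧ ((z ∧ z) ∧ ((x ⊃ ¬y) ⊃ ((w ∧ y) ⊃ z)))) = min(0.9, 0.5) = 0.5
((((¬y ∧ ¬x) ∨ y) ⊃ (z ∧ ¬y)) ∨ ((y ∨ z) ∧ ((z ∧ z) ∧ ((x ⊃ ¬y) ⊃ ((w ∧ y) ⊃ z))))) = max(0, 0.5) = 0.5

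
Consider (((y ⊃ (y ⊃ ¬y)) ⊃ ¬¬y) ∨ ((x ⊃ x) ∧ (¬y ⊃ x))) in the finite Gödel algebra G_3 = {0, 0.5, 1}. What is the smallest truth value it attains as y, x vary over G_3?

0.00

The minimum is attained at y = 0, x = 0:
  ¬y: Gödel ¬ of 0 = 1 (operand is 0)
  (y ⊃ ¬y): 0 ≤ 1, so result = 1
  (y ⊃ (y ⊃ ¬y)): 0 ≤ 1, so result = 1
  ¬y: Gödel ¬ of 0 = 1 (operand is 0)
  ¬¬y: Gödel ¬ of 1 = 0 (operand ≠ 0)
  ((y ⊃ (y ⊃ ¬y)) ⊃ ¬¬y): 1 > 0, so result = 0
  (x ⊃ x): 0 ≤ 0, so result = 1
  ¬y: Gödel ¬ of 0 = 1 (operand is 0)
  (¬y ⊃ x): 1 > 0, so result = 0
  ((x ⊃ x) ∧ (¬y ⊃ x)) = min(1, 0) = 0
  (((y ⊃ (y ⊃ ¬y)) ⊃ ¬¬y) ∨ ((x ⊃ x) ∧ (¬y ⊃ x))) = max(0, 0) = 0
Checking all 9 assignments confirms none give a value below 0.00.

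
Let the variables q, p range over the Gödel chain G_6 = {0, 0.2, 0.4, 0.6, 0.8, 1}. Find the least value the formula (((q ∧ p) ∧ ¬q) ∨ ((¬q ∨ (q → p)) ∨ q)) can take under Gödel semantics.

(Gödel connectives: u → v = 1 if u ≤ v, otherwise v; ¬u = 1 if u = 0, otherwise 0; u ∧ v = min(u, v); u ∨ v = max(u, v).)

0.20

The minimum is attained at q = 0.2, p = 0:
  (q ∧ p) = min(0.2, 0) = 0
  ¬q: Gödel ¬ of 0.2 = 0 (operand ≠ 0)
  ((q ∧ p) ∧ ¬q) = min(0, 0) = 0
  ¬q: Gödel ¬ of 0.2 = 0 (operand ≠ 0)
  (q → p): 0.2 > 0, so result = 0
  (¬q ∨ (q → p)) = max(0, 0) = 0
  ((¬q ∨ (q → p)) ∨ q) = max(0, 0.2) = 0.2
  (((q ∧ p) ∧ ¬q) ∨ ((¬q ∨ (q → p)) ∨ q)) = max(0, 0.2) = 0.2
Checking all 36 assignments confirms none give a value below 0.20.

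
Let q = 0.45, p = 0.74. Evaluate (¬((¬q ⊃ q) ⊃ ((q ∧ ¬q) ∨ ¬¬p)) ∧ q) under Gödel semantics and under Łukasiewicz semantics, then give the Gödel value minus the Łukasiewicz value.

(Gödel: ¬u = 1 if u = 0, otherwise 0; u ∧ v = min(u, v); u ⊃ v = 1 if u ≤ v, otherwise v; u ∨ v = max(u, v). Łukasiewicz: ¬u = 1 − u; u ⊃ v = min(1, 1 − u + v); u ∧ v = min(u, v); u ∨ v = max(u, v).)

Gödel evaluation:
  ¬q: Gödel ¬ of 0.45 = 0 (operand ≠ 0)
  (¬q ⊃ q): 0 ≤ 0.45, so result = 1
  ¬q: Gödel ¬ of 0.45 = 0 (operand ≠ 0)
  (q ∧ ¬q) = min(0.45, 0) = 0
  ¬p: Gödel ¬ of 0.74 = 0 (operand ≠ 0)
  ¬¬p: Gödel ¬ of 0 = 1 (operand is 0)
  ((q ∧ ¬q) ∨ ¬¬p) = max(0, 1) = 1
  ((¬q ⊃ q) ⊃ ((q ∧ ¬q) ∨ ¬¬p)): 1 ≤ 1, so result = 1
  ¬((¬q ⊃ q) ⊃ ((q ∧ ¬q) ∨ ¬¬p)): Gödel ¬ of 1 = 0 (operand ≠ 0)
  (¬((¬q ⊃ q) ⊃ ((q ∧ ¬q) ∨ ¬¬p)) ∧ q) = min(0, 0.45) = 0
  Gödel value = 0
Łukasiewicz evaluation:
  ¬q: Łukasiewicz ¬ gives 1 − 0.45 = 0.55
  (¬q ⊃ q): min(1, 1 − 0.55 + 0.45) = 0.9
  ¬q: Łukasiewicz ¬ gives 1 − 0.45 = 0.55
  (q ∧ ¬q) = min(0.45, 0.55) = 0.45
  ¬p: Łukasiewicz ¬ gives 1 − 0.74 = 0.26
  ¬¬p: Łukasiewicz ¬ gives 1 − 0.26 = 0.74
  ((q ∧ ¬q) ∨ ¬¬p) = max(0.45, 0.74) = 0.74
  ((¬q ⊃ q) ⊃ ((q ∧ ¬q) ∨ ¬¬p)): min(1, 1 − 0.9 + 0.74) = 0.84
  ¬((¬q ⊃ q) ⊃ ((q ∧ ¬q) ∨ ¬¬p)): Łukasiewicz ¬ gives 1 − 0.84 = 0.16
  (¬((¬q ⊃ q) ⊃ ((q ∧ ¬q) ∨ ¬¬p)) ∧ q) = min(0.16, 0.45) = 0.16
  Łukasiewicz value = 0.16
Difference: 0 − 0.16 = -0.16

-0.16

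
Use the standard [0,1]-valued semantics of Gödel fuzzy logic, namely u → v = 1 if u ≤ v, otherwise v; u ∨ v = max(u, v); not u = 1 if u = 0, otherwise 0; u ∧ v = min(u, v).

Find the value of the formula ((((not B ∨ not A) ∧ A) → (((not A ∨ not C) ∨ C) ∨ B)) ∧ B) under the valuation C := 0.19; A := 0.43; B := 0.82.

not B: Gödel ¬ of 0.82 = 0 (operand ≠ 0)
not A: Gödel ¬ of 0.43 = 0 (operand ≠ 0)
(not B ∨ not A) = max(0, 0) = 0
((not B ∨ not A) ∧ A) = min(0, 0.43) = 0
not A: Gödel ¬ of 0.43 = 0 (operand ≠ 0)
not C: Gödel ¬ of 0.19 = 0 (operand ≠ 0)
(not A ∨ not C) = max(0, 0) = 0
((not A ∨ not C) ∨ C) = max(0, 0.19) = 0.19
(((not A ∨ not C) ∨ C) ∨ B) = max(0.19, 0.82) = 0.82
(((not B ∨ not A) ∧ A) → (((not A ∨ not C) ∨ C) ∨ B)): 0 ≤ 0.82, so result = 1
((((not B ∨ not A) ∧ A) → (((not A ∨ not C) ∨ C) ∨ B)) ∧ B) = min(1, 0.82) = 0.82

0.82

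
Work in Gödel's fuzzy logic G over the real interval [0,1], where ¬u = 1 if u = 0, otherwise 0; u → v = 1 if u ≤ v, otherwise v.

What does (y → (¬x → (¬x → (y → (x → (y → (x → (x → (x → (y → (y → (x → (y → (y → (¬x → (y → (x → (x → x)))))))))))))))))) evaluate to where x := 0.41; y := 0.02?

¬x: Gödel ¬ of 0.41 = 0 (operand ≠ 0)
¬x: Gödel ¬ of 0.41 = 0 (operand ≠ 0)
¬x: Gödel ¬ of 0.41 = 0 (operand ≠ 0)
(x → x): 0.41 ≤ 0.41, so result = 1
(x → (x → x)): 0.41 ≤ 1, so result = 1
(y → (x → (x → x))): 0.02 ≤ 1, so result = 1
(¬x → (y → (x → (x → x)))): 0 ≤ 1, so result = 1
(y → (¬x → (y → (x → (x → x))))): 0.02 ≤ 1, so result = 1
(y → (y → (¬x → (y → (x → (x → x)))))): 0.02 ≤ 1, so result = 1
(x → (y → (y → (¬x → (y → (x → (x → x))))))): 0.41 ≤ 1, so result = 1
(y → (x → (y → (y → (¬x → (y → (x → (x → x)))))))): 0.02 ≤ 1, so result = 1
(y → (y → (x → (y → (y → (¬x → (y → (x → (x → x))))))))): 0.02 ≤ 1, so result = 1
(x → (y → (y → (x → (y → (y → (¬x → (y → (x → (x → x)))))))))): 0.41 ≤ 1, so result = 1
(x → (x → (y → (y → (x → (y → (y → (¬x → (y → (x → (x → x))))))))))): 0.41 ≤ 1, so result = 1
(x → (x → (x → (y → (y → (x → (y → (y → (¬x → (y → (x → (x → x)))))))))))): 0.41 ≤ 1, so result = 1
(y → (x → (x → (x → (y → (y → (x → (y → (y → (¬x → (y → (x → (x → x))))))))))))): 0.02 ≤ 1, so result = 1
(x → (y → (x → (x → (x → (y → (y → (x → (y → (y → (¬x → (y → (x → (x → x)))))))))))))): 0.41 ≤ 1, so result = 1
(y → (x → (y → (x → (x → (x → (y → (y → (x → (y → (y → (¬x → (y → (x → (x → x))))))))))))))): 0.02 ≤ 1, so result = 1
(¬x → (y → (x → (y → (x → (x → (x → (y → (y → (x → (y → (y → (¬x → (y → (x → (x → x)))))))))))))))): 0 ≤ 1, so result = 1
(¬x → (¬x → (y → (x → (y → (x → (x → (x → (y → (y → (x → (y → (y → (¬x → (y → (x → (x → x))))))))))))))))): 0 ≤ 1, so result = 1
(y → (¬x → (¬x → (y → (x → (y → (x → (x → (x → (y → (y → (x → (y → (y → (¬x → (y → (x → (x → x)))))))))))))))))): 0.02 ≤ 1, so result = 1

1.00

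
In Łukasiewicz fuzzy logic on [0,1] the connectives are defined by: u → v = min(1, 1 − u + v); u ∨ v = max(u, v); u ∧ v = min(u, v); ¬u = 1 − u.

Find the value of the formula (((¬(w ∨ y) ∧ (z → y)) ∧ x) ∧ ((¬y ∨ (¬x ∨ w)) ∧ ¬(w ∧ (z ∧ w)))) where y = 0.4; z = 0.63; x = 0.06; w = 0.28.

(w ∨ y) = max(0.28, 0.4) = 0.4
¬(w ∨ y): Łukasiewicz ¬ gives 1 − 0.4 = 0.6
(z → y): min(1, 1 − 0.63 + 0.4) = 0.77
(¬(w ∨ y) ∧ (z → y)) = min(0.6, 0.77) = 0.6
((¬(w ∨ y) ∧ (z → y)) ∧ x) = min(0.6, 0.06) = 0.06
¬y: Łukasiewicz ¬ gives 1 − 0.4 = 0.6
¬x: Łukasiewicz ¬ gives 1 − 0.06 = 0.94
(¬x ∨ w) = max(0.94, 0.28) = 0.94
(¬y ∨ (¬x ∨ w)) = max(0.6, 0.94) = 0.94
(z ∧ w) = min(0.63, 0.28) = 0.28
(w ∧ (z ∧ w)) = min(0.28, 0.28) = 0.28
¬(w ∧ (z ∧ w)): Łukasiewicz ¬ gives 1 − 0.28 = 0.72
((¬y ∨ (¬x ∨ w)) ∧ ¬(w ∧ (z ∧ w))) = min(0.94, 0.72) = 0.72
(((¬(w ∨ y) ∧ (z → y)) ∧ x) ∧ ((¬y ∨ (¬x ∨ w)) ∧ ¬(w ∧ (z ∧ w)))) = min(0.06, 0.72) = 0.06

0.06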